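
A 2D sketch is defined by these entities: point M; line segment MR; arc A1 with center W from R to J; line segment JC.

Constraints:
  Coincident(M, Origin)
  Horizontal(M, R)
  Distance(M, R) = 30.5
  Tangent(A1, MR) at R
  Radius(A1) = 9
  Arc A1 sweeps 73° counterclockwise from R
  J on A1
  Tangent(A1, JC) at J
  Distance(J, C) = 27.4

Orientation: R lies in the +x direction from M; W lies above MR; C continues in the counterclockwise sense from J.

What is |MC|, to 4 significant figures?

57.28

On A1, R sits at bearing -90° from W; a 73° counterclockwise sweep puts J at bearing -17°, so J = W + 9.0·(cos -17°, sin -17°) = (39.11, 6.369). Since A1 is tangent to JC there, WJ ⟂ JC, so JC runs along (−sin -17°, cos -17°); with |JC| = 27.4, C = (47.12, 32.57). Then |MC| = |C − M| = 57.28.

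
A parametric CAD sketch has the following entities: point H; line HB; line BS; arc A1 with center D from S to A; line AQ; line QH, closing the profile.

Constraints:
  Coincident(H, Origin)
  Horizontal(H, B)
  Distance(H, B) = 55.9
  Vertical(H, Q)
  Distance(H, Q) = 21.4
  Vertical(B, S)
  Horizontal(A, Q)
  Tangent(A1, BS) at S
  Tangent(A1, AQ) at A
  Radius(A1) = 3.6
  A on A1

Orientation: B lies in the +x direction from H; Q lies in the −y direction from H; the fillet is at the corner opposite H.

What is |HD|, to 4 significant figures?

55.25

H and Q share the same x with |HQ| = 21.4 and Q on the −y side, so Q = (0.000, -21.40). The virtual corner opposite H is at (55.90, -21.40). Since A1 is tangent to BS there, DS ⟂ BS and since A1 is tangent to AQ there, DA ⟂ AQ, with radius 3.6, so the center D sits 3.6 in from both sides at D = (52.30, -17.80). Then |HD| = |D − H| = 55.25.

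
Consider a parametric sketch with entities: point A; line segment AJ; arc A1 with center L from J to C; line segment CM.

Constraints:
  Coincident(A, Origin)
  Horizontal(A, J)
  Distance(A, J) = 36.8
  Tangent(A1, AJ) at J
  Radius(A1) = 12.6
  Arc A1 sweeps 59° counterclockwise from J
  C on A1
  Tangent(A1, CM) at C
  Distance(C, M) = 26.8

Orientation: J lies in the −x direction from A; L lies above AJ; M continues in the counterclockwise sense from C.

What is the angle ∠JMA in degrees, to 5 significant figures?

62.983°

A is at the origin; AJ is horizontal with |AJ| = 36.8 and J on the −x side, so J = (-36.800, 0.0000). A1 meets AJ tangentially, so LJ is at right angles to AJ, so L = J + (0, 12.6) = (-36.800, 12.600). On A1, J sits at bearing -90° from L; a 59° counterclockwise sweep puts C at bearing -31°, so C = L + 12.6·(cos -31°, sin -31°) = (-26.000, 6.1105). Since A1 is tangent to CM there, LC ⟂ CM, so CM runs along (−sin -31°, cos -31°); with |CM| = 26.8, M = (-12.197, 29.083). Then cos ∠JMA = MJ·MA / (|MJ||MA|), giving 62.983°.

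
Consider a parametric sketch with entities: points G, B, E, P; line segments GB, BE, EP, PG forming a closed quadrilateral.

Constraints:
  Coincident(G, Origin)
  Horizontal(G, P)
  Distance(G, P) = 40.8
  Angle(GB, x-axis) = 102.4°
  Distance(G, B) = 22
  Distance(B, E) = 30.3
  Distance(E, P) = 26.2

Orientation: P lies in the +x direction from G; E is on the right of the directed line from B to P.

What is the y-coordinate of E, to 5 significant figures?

-1.7999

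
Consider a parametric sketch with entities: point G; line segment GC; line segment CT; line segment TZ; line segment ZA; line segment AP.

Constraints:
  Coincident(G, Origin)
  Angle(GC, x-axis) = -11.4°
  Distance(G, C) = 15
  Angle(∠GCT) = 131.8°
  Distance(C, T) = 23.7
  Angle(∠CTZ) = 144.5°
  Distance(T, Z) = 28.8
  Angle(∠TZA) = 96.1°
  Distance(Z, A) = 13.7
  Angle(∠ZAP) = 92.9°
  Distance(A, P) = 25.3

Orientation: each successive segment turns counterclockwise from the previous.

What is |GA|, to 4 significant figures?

53.36

G is at the origin; GC runs at -11.4° with length 15.0, so C = (14.70, -2.965). ∠GCT = 131.8° gives CT at 36.80° from the x-axis; with |CT| = 23.7, T = (33.68, 11.23). ∠CTZ = 144.5° gives TZ at 72.30° from the x-axis; with |TZ| = 28.8, Z = (42.44, 38.67). ∠TZA = 96.1° gives ZA at 156.2° from the x-axis; with |ZA| = 13.7, A = (29.90, 44.20). Then |GA| = |A − G| = 53.36.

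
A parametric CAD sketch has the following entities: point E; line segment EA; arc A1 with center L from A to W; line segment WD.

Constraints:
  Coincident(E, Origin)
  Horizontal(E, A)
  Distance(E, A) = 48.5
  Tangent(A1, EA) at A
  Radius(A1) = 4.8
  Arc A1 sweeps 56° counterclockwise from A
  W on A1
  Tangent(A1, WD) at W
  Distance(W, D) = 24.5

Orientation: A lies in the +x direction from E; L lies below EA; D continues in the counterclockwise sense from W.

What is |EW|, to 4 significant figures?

44.57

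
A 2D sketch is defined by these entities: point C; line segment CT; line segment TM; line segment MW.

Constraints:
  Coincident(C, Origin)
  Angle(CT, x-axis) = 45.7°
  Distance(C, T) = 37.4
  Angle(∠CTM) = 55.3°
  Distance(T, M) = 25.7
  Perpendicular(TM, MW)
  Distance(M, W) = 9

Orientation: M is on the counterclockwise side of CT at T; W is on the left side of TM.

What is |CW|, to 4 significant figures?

22.19

∠CTM = 55.3°, so TM runs at 45.7° + (180° − 55.3°) = 170.4° from the x-axis; with |TM| = 25.7, M = T + 25.7·(cos 170.4°, sin 170.4°) = (0.7806, 31.05). TM ⟂ MW; with |MW| = 9.0 on the left of TM, W = M + 9.0·(-0.1668, -0.9860) = (-0.7203, 22.18). Then |CW| = |W − C| = 22.19.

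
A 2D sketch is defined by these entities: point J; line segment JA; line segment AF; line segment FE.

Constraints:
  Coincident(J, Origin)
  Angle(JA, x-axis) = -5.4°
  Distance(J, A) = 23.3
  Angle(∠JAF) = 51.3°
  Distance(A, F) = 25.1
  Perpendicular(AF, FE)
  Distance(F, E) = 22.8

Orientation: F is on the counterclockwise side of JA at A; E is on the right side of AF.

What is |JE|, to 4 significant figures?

42.32

∠JAF = 51.3°, so AF runs at -5.4° + (180° − 51.3°) = 123.3° from the x-axis; with |AF| = 25.1, F = A + 25.1·(cos 123.3°, sin 123.3°) = (9.416, 18.79). AF is perpendicular to FE; with |FE| = 22.8 on the right of AF, E = F + 22.8·(0.8358, 0.5490) = (28.47, 31.30). Then |JE| = |E − J| = 42.32.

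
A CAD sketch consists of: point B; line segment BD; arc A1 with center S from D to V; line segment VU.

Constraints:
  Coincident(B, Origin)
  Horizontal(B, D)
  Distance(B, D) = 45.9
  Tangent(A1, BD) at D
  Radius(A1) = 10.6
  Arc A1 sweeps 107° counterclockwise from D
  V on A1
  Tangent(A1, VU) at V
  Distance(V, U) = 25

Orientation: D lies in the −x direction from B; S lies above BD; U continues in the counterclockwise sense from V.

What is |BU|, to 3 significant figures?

57.2

B is at the origin; BD is horizontal with |BD| = 45.9 and D on the −x side, so D = (-45.9, 0.00). The tangent condition forces SD to be normal to BD, so S = D + (0, 10.6) = (-45.9, 10.6). On A1, D sits at bearing -90° from S; a 107° counterclockwise sweep puts V at bearing 17°, so V = S + 10.6·(cos 17°, sin 17°) = (-35.8, 13.7). Since A1 is tangent to VU there, SV ⟂ VU, so VU runs along (−sin 17°, cos 17°); with |VU| = 25.0, U = (-43.1, 37.6). Then |BU| = |U − B| = 57.2.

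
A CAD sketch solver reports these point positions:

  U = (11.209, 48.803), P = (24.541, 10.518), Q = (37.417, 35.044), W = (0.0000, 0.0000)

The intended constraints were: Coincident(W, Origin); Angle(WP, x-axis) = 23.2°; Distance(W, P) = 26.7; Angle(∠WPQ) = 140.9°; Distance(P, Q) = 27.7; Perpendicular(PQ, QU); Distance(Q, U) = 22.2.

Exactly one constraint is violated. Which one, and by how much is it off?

Distance(Q, U) = 22.2 — off by 7.40.

W = (0.00, 0.00) ✓; WP at 23.20° ✓; |WP| = 26.70 ✓; ∠WPQ = 140.9° ✓; |PQ| = 27.70 ✓; ∠(PQ, QU) = 90.00° ✓; |QU| = 29.60 ✗.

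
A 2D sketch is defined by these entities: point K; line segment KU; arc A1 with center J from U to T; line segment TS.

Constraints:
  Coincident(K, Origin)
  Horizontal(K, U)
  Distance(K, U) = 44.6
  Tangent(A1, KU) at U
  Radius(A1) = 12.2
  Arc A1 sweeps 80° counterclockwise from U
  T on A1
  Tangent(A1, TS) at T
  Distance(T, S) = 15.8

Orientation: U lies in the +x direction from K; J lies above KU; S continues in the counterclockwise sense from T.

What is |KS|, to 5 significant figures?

64.660

On A1, U sits at bearing -90° from J; an 80° counterclockwise sweep puts T at bearing -10°, so T = J + 12.2·(cos -10°, sin -10°) = (56.615, 10.081). Since A1 is tangent to TS there, JT ⟂ TS, so TS runs along (−sin -10°, cos -10°); with |TS| = 15.8, S = (59.358, 25.641). Then |KS| = |S − K| = 64.660.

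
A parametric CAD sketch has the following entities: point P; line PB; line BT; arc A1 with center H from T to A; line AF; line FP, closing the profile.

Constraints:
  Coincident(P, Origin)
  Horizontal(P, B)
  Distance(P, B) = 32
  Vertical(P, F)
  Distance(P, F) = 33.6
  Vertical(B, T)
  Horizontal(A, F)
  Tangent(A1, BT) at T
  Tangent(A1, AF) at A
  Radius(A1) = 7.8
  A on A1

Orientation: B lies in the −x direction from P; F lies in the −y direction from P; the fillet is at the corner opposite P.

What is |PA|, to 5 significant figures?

41.408

P is at the origin; PB is horizontal with |PB| = 32.0 and B on the −x side, so B = (-32.000, 0.0000). PF is vertical with |PF| = 33.6 and F on the −y side, so F = (0.0000, -33.600). The virtual corner opposite P is at (-32.000, -33.600). A1 meets BT tangentially, so HT is at right angles to BT and the tangent condition forces HA to be normal to AF, with radius 7.8, so the center H sits 7.8 in from both sides at H = (-24.200, -25.800). That places the tangent points at T = (-32.000, -25.800) on BT and A = (-24.200, -33.600) on AF. Then |PA| = |A − P| = 41.408.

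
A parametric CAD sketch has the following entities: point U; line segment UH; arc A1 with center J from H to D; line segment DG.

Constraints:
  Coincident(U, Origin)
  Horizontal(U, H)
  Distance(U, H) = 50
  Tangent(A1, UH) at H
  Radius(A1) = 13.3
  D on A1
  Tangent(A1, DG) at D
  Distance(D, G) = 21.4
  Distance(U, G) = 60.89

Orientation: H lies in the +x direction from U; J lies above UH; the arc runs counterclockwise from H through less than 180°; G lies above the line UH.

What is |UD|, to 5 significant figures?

64.183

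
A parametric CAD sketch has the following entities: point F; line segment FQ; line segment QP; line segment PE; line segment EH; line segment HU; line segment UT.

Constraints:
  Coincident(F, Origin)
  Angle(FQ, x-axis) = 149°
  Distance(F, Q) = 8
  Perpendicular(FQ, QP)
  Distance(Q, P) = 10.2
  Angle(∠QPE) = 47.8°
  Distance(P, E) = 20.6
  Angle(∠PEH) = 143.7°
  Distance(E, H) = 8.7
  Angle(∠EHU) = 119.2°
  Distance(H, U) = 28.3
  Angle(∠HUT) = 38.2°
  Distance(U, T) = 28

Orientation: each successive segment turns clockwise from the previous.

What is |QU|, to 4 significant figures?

30.94

F is at the origin; FQ runs at 149.0° with length 8.0, so Q = (-6.857, 4.120). The perpendicularity gives QP at right angles to FQ, so QP runs at 59.00°; with |QP| = 10.2, P = (-1.604, 12.86). ∠QPE = 47.8° gives PE at -73.20° from the x-axis; with |PE| = 20.6, E = (4.350, -6.857). ∠PEH = 143.7° gives EH at -109.5° from the x-axis; with |EH| = 8.7, H = (1.446, -15.06). ∠EHU = 119.2° gives HU at -170.3° from the x-axis; with |HU| = 28.3, U = (-26.45, -19.83). Then |QU| = |U − Q| = 30.94.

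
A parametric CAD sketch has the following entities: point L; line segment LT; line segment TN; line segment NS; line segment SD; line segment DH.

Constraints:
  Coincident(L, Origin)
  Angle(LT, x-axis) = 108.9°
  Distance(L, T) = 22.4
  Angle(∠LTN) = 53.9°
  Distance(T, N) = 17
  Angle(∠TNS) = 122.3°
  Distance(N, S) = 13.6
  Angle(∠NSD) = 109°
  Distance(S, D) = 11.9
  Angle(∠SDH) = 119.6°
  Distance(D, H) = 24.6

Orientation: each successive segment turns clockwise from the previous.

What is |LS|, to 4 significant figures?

12.89

L is at the origin; LT runs at 108.9° with length 22.4, so T = (-7.256, 21.19). ∠LTN = 53.9° gives TN at -17.20° from the x-axis; with |TN| = 17.0, N = (8.984, 16.17). ∠TNS = 122.3° gives NS at -74.90° from the x-axis; with |NS| = 13.6, S = (12.53, 3.035). Then |LS| = |S − L| = 12.89.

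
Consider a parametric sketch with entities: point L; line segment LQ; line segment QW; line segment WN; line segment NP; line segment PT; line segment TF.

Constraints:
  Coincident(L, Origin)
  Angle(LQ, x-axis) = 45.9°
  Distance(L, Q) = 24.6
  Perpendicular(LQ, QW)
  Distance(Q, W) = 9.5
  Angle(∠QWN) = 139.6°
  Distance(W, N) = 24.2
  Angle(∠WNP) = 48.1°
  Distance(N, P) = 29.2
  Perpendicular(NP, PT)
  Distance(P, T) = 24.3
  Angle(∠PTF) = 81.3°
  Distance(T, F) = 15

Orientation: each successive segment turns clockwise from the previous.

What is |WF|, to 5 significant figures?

4.3989

The perpendicularity gives PT at right angles to NP, so PT runs at 53.600°; with |PT| = 24.3, T = (17.178, 23.853). ∠PTF = 81.3° gives TF at -45.100° from the x-axis; with |TF| = 15.0, F = (27.766, 13.228). Then |WF| = |F − W| = 4.3989.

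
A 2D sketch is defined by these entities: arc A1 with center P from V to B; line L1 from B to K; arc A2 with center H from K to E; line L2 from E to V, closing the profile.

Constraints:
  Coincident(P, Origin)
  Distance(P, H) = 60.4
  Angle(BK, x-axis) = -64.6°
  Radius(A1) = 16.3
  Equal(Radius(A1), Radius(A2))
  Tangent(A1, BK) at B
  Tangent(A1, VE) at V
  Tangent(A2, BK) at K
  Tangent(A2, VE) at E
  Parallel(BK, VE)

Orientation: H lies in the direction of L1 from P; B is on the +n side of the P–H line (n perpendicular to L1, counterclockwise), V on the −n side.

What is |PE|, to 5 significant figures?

62.561

The slot axis is L1's direction at -64.6°, so u = (cos -64.6°, sin -64.6°) = (0.42894, -0.90334) and n = (−sin -64.6°, cos -64.6°) = (0.90334, 0.42894). P is at the origin and H lies 60.4 along u from P, so H = 60.4·u = (25.908, -54.561). Tangency of A1 to both parallel lines with radius 16.3 puts B and V at P ± 16.3·n: B = (14.724, 6.9916), V = (-14.724, -6.9916). Equal radii place K and E the same way about H: K = H + 16.3·n = (40.632, -47.570), E = H − 16.3·n = (11.183, -61.553). Then |PE| = |E − P| = 62.561.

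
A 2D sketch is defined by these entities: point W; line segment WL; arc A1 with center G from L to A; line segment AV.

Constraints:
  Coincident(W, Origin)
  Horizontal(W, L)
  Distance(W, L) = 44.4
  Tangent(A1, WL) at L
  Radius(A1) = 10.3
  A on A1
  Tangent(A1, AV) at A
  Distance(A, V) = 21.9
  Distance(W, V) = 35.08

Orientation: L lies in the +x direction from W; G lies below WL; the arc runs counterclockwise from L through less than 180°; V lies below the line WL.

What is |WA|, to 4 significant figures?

35.75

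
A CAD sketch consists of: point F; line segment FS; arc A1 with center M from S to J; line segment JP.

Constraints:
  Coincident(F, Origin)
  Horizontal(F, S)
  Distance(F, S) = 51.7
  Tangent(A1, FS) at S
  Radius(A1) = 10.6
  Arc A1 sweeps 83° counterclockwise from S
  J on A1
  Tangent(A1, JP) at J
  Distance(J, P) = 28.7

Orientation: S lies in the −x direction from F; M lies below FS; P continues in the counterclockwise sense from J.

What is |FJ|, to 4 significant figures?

62.91

F is at the origin; F and S share the same y with |FS| = 51.7 and S on the −x side, so S = (-51.70, 0.000). Since A1 is tangent to FS there, MS ⟂ FS, so M = S + (0, -10.6) = (-51.70, -10.60). On A1, S sits at bearing 90° from M; an 83° counterclockwise sweep puts J at bearing 173°, so J = M + 10.6·(cos 173°, sin 173°) = (-62.22, -9.308). Then |FJ| = |J − F| = 62.91.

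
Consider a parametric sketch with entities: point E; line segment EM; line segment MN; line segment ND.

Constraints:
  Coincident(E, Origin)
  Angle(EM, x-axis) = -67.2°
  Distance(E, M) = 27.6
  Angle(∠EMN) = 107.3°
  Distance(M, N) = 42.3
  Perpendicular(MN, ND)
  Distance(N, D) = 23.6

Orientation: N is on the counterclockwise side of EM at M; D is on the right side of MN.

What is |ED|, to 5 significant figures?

71.036

E is at the origin; EM runs at -67.2° with length 27.6, so M = 27.6·(cos -67.2°, sin -67.2°) = (10.695, -25.443). ∠EMN = 107.3°, so MN runs at -67.2° + (180° − 107.3°) = 5.5000° from the x-axis; with |MN| = 42.3, N = M + 42.3·(cos 5.5000°, sin 5.5000°) = (52.801, -21.389). The perpendicularity gives ND at right angles to MN; with |ND| = 23.6 on the right of MN, D = N + 23.6·(0.095846, -0.99540) = (55.063, -44.880). Then |ED| = |D − E| = 71.036.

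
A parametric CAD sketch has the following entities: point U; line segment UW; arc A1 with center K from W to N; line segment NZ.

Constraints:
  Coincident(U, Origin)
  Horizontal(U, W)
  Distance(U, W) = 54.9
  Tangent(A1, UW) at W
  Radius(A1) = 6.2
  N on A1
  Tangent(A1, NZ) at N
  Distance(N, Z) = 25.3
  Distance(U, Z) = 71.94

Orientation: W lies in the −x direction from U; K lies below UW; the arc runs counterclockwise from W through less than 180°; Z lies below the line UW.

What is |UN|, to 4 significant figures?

61.22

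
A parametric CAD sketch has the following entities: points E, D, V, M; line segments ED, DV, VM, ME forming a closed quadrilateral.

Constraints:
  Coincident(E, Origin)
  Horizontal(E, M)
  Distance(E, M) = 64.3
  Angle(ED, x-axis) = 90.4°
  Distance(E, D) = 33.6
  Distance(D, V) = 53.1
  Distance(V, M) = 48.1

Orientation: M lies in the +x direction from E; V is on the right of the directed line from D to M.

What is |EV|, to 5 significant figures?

24.727

Checks: |DV| = 53.10 ✓; |VM| = 48.10 ✓.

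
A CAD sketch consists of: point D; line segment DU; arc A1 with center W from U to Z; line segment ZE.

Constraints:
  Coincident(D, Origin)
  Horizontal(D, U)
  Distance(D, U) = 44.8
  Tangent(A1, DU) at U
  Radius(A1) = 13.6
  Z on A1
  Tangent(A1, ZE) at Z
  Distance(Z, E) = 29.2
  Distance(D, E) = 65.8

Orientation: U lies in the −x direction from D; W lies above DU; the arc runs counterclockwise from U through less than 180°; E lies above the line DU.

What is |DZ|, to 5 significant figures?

38.706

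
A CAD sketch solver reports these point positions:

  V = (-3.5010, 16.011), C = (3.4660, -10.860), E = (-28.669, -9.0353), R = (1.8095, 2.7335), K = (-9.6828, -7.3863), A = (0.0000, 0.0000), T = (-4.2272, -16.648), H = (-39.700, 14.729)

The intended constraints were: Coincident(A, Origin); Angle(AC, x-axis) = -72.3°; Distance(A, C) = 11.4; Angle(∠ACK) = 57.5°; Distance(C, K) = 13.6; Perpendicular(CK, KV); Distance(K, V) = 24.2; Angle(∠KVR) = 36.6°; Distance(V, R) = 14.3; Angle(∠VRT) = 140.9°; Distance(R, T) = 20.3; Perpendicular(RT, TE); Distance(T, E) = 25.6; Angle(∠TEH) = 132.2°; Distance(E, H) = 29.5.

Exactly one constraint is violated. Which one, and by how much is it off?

Distance(E, H) = 29.5 — off by 3.30.

A = (0.00, 0.00) ✓; AC at -72.30° ✓; |AC| = 11.40 ✓; ∠ACK = 57.50° ✓; |CK| = 13.60 ✓; ∠(CK, KV) = 90.00° ✓; |KV| = 24.20 ✓; ∠KVR = 36.60° ✓; |VR| = 14.30 ✓; ∠VRT = 140.9° ✓; |RT| = 20.30 ✓; ∠(RT, TE) = 90.00° ✓; |TE| = 25.60 ✓; ∠TEH = 132.2° ✓; |EH| = 26.20 ✗.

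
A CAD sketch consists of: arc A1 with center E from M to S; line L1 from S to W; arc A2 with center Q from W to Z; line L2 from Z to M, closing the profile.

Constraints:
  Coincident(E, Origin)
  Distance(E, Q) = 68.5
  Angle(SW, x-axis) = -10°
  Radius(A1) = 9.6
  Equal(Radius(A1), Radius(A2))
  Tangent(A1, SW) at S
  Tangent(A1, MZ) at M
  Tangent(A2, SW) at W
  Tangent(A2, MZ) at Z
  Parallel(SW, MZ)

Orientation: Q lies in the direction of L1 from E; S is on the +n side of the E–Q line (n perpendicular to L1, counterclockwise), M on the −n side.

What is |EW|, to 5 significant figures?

69.169

The slot axis is L1's direction at -10.0°, so u = (cos -10.0°, sin -10.0°) = (0.98481, -0.17365) and n = (−sin -10.0°, cos -10.0°) = (0.17365, 0.98481). E is at the origin and Q lies 68.5 along u from E, so Q = 68.5·u = (67.459, -11.895). Tangency of A1 to both parallel lines with radius 9.6 puts S and M at E ± 9.6·n: S = (1.6670, 9.4542), M = (-1.6670, -9.4542). Equal radii place W and Z the same way about Q: W = Q + 9.6·n = (69.126, -2.4407), Z = Q − 9.6·n = (65.792, -21.349). Then |EW| = |W − E| = 69.169.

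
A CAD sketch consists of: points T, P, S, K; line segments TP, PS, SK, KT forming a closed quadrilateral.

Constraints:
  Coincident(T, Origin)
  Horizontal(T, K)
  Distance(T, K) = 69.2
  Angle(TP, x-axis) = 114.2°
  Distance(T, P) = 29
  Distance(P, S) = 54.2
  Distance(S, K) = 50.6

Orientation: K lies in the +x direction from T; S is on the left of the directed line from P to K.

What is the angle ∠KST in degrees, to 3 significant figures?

79.1°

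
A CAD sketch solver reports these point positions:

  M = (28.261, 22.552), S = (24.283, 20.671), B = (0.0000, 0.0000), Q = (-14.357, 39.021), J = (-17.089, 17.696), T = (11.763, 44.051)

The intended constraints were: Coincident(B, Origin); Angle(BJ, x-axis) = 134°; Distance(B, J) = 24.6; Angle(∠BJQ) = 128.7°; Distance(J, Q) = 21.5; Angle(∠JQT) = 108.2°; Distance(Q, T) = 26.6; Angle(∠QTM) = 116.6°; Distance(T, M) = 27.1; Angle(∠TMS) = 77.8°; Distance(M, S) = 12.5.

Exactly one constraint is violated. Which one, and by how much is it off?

Distance(M, S) = 12.5 — off by 8.10.

B = (0.00, 0.00) ✓; BJ at 134.0° ✓; |BJ| = 24.60 ✓; ∠BJQ = 128.7° ✓; |JQ| = 21.50 ✓; ∠JQT = 108.2° ✓; |QT| = 26.60 ✓; ∠QTM = 116.6° ✓; |TM| = 27.10 ✓; ∠TMS = 77.81° ✓; |MS| = 4.400 ✗.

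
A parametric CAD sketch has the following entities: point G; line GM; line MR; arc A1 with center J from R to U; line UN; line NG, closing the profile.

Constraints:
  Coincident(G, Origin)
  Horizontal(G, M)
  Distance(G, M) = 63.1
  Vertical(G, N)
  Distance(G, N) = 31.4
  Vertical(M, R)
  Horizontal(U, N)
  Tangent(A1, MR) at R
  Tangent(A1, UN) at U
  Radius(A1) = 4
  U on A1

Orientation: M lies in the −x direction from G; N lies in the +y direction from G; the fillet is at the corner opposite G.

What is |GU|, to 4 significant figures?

66.92

G is at the origin; GM is horizontal with |GM| = 63.1 and M on the −x side, so M = (-63.10, 0.000). GN is vertical with |GN| = 31.4 and N on the +y side, so N = (0.000, 31.40). The virtual corner opposite G is at (-63.10, 31.40). Since A1 is tangent to MR there, JR ⟂ MR and the tangent condition forces JU to be normal to UN, with radius 4.0, so the center J sits 4.0 in from both sides at J = (-59.10, 27.40). That places the tangent points at R = (-63.10, 27.40) on MR and U = (-59.10, 31.40) on UN. Then |GU| = |U − G| = 66.92.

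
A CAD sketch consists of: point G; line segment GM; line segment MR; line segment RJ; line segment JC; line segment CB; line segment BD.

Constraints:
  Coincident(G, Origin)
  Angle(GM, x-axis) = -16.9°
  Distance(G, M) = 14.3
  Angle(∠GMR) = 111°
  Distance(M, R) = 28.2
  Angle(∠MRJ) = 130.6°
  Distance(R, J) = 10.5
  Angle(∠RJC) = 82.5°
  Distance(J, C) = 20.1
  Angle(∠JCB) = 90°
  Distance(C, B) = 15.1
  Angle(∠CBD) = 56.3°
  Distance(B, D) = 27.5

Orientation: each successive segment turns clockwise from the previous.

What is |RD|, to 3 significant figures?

11.4

∠JCB = 90.0° gives CB at 37.2° from the x-axis; with |CB| = 15.1, B = (8.11, -14.5). ∠CBD = 56.3° gives BD at -86.5° from the x-axis; with |BD| = 27.5, D = (9.79, -42.0). Then |RD| = |D − R| = 11.4.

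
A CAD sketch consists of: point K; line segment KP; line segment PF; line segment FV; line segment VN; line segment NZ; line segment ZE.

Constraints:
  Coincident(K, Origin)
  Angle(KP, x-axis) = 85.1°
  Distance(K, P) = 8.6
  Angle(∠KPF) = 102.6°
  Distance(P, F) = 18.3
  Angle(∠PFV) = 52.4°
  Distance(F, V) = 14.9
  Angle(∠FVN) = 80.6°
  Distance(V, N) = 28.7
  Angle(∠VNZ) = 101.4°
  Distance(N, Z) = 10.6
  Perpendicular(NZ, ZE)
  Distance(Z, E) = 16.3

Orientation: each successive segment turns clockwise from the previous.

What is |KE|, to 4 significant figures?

19.97

∠VNZ = 101.4° gives NZ at 62.10° from the x-axis; with |NZ| = 10.6, Z = (-5.807, 25.65). NZ ⟂ ZE, so ZE runs at -27.90°; with |ZE| = 16.3, E = (8.598, 18.02). Then |KE| = |E − K| = 19.97.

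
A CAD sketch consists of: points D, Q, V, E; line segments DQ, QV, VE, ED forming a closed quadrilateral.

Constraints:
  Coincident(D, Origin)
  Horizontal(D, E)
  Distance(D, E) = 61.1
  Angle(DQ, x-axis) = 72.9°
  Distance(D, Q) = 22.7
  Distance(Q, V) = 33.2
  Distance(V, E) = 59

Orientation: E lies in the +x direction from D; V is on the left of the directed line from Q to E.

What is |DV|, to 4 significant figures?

55.05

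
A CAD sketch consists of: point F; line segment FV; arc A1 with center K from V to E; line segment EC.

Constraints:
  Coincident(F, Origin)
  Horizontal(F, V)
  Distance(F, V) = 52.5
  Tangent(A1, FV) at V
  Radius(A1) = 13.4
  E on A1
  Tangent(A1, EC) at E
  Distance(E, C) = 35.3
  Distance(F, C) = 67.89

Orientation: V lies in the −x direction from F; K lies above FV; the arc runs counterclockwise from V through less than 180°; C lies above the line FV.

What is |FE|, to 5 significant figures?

42.326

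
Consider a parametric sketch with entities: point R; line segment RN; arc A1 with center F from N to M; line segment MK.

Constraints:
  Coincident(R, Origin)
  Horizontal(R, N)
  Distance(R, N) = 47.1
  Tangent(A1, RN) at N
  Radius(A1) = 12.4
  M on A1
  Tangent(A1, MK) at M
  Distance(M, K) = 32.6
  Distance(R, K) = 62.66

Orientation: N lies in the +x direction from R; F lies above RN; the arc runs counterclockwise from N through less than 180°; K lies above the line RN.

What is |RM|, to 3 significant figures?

60.8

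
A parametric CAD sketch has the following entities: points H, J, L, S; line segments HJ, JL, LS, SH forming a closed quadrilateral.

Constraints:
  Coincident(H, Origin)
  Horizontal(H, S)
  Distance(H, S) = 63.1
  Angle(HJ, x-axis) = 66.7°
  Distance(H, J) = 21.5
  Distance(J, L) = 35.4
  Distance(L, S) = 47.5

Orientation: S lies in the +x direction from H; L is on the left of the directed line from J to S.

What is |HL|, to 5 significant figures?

54.861

Checks: |JL| = 35.40 ✓; |LS| = 47.50 ✓.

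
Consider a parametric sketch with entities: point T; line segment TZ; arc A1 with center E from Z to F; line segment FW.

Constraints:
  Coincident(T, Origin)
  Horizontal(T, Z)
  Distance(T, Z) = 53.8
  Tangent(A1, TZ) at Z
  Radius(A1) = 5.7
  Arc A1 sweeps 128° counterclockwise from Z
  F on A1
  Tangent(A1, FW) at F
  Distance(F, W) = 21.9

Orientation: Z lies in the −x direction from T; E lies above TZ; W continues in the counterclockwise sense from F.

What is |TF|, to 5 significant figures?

50.161

T is at the origin; TZ is horizontal with |TZ| = 53.8 and Z on the −x side, so Z = (-53.800, 0.0000). Tangency of A1 to TZ means the radius EZ is perpendicular to TZ, so E = Z + (0, 5.7) = (-53.800, 5.7000). On A1, Z sits at bearing -90° from E; a 128° counterclockwise sweep puts F at bearing 38°, so F = E + 5.7·(cos 38°, sin 38°) = (-49.308, 9.2093). Then |TF| = |F − T| = 50.161.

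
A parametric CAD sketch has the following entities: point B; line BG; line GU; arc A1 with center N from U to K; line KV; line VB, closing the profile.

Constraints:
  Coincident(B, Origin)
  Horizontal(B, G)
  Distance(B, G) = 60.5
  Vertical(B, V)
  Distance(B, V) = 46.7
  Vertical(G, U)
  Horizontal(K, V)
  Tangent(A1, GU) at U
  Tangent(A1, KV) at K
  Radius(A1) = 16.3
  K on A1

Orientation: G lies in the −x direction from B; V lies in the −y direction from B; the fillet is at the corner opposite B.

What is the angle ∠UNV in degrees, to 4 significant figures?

159.8°

The virtual corner opposite B is at (-60.50, -46.70). A1 meets GU tangentially, so NU is at right angles to GU and since A1 is tangent to KV there, NK ⟂ KV, with radius 16.3, so the center N sits 16.3 in from both sides at N = (-44.20, -30.40). That places the tangent points at U = (-60.50, -30.40) on GU and K = (-44.20, -46.70) on KV. Then cos ∠UNV = NU·NV / (|NU||NV|), giving 159.8°.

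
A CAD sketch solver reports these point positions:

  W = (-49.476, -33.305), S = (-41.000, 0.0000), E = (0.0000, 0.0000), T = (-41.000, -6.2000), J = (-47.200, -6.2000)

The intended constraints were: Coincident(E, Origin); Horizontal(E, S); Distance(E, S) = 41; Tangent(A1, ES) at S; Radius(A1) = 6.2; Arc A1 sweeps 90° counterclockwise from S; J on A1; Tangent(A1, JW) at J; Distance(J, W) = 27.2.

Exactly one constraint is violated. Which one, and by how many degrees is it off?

Tangent(A1, JW) at J — off by 4.80°.

E = (0.00, 0.00) ✓; E.y = 0.00, S.y = 0.00 ✓; |ES| = 41.00 ✓; ∠(TS, SE) = 90.00° ✓; |TS| = 6.200 ✓; bearing(T→J) − bearing(T→S) = 90.00° ✓; |TJ| = 6.200 ✓; ∠(TJ, JW) = 94.80° ✗; |JW| = 27.20 ✓.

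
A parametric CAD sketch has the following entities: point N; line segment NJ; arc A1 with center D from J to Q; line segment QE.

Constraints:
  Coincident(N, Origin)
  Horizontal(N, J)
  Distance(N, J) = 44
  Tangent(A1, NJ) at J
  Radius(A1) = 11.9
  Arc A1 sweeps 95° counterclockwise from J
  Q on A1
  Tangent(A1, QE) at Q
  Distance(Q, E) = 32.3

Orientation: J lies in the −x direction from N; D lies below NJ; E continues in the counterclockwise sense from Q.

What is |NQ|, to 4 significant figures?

57.33

Tangency of A1 to NJ means the radius DJ is perpendicular to NJ, so D = J + (0, -11.9) = (-44.00, -11.90). On A1, J sits at bearing 90° from D; a 95° counterclockwise sweep puts Q at bearing 185°, so Q = D + 11.9·(cos 185°, sin 185°) = (-55.85, -12.94). Then |NQ| = |Q − N| = 57.33.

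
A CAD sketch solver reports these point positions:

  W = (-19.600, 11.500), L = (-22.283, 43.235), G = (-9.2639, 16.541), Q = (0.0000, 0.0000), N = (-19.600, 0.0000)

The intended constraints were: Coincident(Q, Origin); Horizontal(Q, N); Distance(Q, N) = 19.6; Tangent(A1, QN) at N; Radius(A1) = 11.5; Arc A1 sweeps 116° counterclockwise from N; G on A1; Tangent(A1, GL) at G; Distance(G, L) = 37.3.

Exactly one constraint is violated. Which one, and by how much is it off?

Distance(G, L) = 37.3 — off by 7.60.

Q = (0.00, 0.00) ✓; Q.y = 0.00, N.y = 0.00 ✓; |QN| = 19.60 ✓; ∠(WN, NQ) = 90.00° ✓; |WN| = 11.50 ✓; bearing(W→G) − bearing(W→N) = 116.0° ✓; |WG| = 11.50 ✓; ∠(WG, GL) = 90.00° ✓; |GL| = 29.70 ✗.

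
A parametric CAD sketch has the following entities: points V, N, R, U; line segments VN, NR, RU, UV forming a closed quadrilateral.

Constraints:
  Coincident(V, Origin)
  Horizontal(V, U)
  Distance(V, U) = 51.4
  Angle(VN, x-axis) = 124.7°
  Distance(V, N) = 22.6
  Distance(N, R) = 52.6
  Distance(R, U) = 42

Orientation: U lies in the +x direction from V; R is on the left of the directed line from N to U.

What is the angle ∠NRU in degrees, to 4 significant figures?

89.28°

Checks: |NR| = 52.60 ✓; |RU| = 42.00 ✓.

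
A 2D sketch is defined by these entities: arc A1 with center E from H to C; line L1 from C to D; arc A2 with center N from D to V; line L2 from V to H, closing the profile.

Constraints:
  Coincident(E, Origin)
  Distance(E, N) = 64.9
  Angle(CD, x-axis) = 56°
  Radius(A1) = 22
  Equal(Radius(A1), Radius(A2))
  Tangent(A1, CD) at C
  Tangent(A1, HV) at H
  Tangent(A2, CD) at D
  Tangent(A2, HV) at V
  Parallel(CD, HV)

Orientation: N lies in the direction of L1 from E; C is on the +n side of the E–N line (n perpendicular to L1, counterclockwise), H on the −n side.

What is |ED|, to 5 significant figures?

68.527

Tangency of A1 to both parallel lines with radius 22.0 puts C and H at E ± 22.0·n: C = (-18.239, 12.302), H = (18.239, -12.302). Equal radii place D and V the same way about N: D = N + 22.0·n = (18.053, 66.107), V = N − 22.0·n = (54.530, 41.502). Then |ED| = |D − E| = 68.527.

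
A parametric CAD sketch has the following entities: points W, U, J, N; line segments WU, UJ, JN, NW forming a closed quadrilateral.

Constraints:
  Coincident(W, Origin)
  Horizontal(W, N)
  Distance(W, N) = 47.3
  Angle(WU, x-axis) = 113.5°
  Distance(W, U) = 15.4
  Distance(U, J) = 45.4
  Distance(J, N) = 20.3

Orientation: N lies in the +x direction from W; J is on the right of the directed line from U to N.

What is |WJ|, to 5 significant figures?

33.220

Checks: |UJ| = 45.40 ✓; |JN| = 20.30 ✓.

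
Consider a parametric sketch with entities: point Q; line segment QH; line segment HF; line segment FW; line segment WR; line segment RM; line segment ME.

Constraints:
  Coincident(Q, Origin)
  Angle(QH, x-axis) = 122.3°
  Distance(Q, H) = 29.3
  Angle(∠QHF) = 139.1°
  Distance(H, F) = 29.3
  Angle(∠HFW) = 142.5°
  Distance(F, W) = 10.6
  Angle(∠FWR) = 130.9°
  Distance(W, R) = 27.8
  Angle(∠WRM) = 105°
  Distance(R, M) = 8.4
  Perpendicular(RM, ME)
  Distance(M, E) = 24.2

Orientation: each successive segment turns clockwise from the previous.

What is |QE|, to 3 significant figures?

46.2

∠WRM = 105.0° gives RM at -80.2° from the x-axis; with |RM| = 8.4, M = (25.5, 50.3). RM is perpendicular to ME, so ME runs at -170°; with |ME| = 24.2, E = (1.63, 46.2). Then |QE| = |E − Q| = 46.2.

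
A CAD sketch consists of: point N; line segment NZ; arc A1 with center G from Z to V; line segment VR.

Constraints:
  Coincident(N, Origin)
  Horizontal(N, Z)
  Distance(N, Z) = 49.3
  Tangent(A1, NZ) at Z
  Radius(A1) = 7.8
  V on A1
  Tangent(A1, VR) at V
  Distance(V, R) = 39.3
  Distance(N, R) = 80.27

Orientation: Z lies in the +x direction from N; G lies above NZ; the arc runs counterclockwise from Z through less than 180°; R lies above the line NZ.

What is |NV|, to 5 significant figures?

57.093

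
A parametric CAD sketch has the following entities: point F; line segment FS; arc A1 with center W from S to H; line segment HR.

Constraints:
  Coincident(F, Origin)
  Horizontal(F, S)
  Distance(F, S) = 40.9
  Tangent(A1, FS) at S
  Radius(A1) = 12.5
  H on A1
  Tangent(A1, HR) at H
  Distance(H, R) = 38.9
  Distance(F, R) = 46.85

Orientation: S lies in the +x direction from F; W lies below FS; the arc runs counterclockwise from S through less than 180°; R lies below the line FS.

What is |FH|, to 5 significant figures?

30.312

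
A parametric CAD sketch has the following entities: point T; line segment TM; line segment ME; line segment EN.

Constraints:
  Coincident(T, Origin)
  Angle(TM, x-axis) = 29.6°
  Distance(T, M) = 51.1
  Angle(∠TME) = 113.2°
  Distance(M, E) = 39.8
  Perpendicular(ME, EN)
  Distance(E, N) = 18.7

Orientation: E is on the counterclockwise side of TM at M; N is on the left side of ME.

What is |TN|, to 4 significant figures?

66.26

∠TME = 113.2°, so ME runs at 29.6° + (180° − 113.2°) = 96.40° from the x-axis; with |ME| = 39.8, E = M + 39.8·(cos 96.40°, sin 96.40°) = (39.99, 64.79). ME is perpendicular to EN; with |EN| = 18.7 on the left of ME, N = E + 18.7·(-0.9938, -0.1115) = (21.41, 62.71). Then |TN| = |N − T| = 66.26.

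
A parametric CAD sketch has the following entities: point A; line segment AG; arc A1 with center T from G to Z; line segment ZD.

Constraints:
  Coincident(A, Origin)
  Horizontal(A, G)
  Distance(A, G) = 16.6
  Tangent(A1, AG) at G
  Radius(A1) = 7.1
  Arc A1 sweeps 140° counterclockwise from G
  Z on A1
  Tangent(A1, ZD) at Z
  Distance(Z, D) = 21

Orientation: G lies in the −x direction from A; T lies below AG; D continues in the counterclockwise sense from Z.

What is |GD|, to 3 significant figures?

28.5

A is at the origin; AG is horizontal with |AG| = 16.6 and G on the −x side, so G = (-16.6, 0.00). Tangency of A1 to AG means the radius TG is perpendicular to AG, so T = G + (0, -7.1) = (-16.6, -7.10). On A1, G sits at bearing 90° from T; a 140° counterclockwise sweep puts Z at bearing 230°, so Z = T + 7.1·(cos 230°, sin 230°) = (-21.2, -12.5). A1 meets ZD tangentially, so TZ is at right angles to ZD, so ZD runs along (−sin 230°, cos 230°); with |ZD| = 21.0, D = (-5.08, -26.0). Then |GD| = |D − G| = 28.5.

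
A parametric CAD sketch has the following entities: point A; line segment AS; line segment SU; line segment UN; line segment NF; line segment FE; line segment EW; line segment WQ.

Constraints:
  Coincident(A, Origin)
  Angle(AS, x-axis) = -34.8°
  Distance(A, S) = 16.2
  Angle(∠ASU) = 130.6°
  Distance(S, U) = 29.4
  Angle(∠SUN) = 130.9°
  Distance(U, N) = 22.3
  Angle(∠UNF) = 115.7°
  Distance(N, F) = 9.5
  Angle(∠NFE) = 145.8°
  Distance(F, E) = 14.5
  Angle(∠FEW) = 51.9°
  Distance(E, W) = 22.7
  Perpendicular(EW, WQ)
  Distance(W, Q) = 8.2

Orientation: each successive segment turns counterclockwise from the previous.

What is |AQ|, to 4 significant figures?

48.95

A is at the origin; AS runs at -34.8° with length 16.2, so S = (13.30, -9.246). ∠ASU = 130.6° gives SU at 14.60° from the x-axis; with |SU| = 29.4, U = (41.75, -1.835). ∠SUN = 130.9° gives UN at 63.70° from the x-axis; with |UN| = 22.3, N = (51.63, 18.16). ∠UNF = 115.7° gives NF at 128.0° from the x-axis; with |NF| = 9.5, F = (45.78, 25.64). ∠NFE = 145.8° gives FE at 162.2° from the x-axis; with |FE| = 14.5, E = (31.98, 30.08). ∠FEW = 51.9° gives EW at -69.70° from the x-axis; with |EW| = 22.7, W = (39.85, 8.786). EW ⟂ WQ, so WQ runs at 20.30°; with |WQ| = 8.2, Q = (47.55, 11.63). Then |AQ| = |Q − A| = 48.95.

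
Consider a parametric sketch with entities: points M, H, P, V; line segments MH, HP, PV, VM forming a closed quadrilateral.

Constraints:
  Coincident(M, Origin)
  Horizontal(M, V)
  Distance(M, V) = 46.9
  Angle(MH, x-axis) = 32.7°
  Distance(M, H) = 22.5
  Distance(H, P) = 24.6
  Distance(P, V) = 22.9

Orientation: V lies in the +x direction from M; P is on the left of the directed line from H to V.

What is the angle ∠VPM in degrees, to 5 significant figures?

75.711°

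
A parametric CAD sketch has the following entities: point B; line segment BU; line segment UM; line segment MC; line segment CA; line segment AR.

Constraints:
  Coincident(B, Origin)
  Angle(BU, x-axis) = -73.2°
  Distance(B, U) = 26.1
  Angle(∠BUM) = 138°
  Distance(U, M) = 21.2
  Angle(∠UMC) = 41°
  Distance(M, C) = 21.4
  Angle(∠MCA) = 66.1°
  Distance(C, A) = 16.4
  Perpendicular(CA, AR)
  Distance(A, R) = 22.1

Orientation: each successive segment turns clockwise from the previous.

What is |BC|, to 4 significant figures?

24.68

B is at the origin; BU runs at -73.2° with length 26.1, so U = (7.544, -24.99). ∠BUM = 138.0° gives UM at -115.2° from the x-axis; with |UM| = 21.2, M = (-1.483, -44.17). ∠UMC = 41.0° gives MC at 105.8° from the x-axis; with |MC| = 21.4, C = (-7.310, -23.58). Then |BC| = |C − B| = 24.68.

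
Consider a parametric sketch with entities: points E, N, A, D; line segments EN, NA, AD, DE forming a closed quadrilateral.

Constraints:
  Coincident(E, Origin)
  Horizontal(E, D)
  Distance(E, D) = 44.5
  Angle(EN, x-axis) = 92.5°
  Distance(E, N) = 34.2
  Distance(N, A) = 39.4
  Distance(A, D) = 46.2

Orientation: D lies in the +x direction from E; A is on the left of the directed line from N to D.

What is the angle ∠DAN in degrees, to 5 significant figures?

83.626°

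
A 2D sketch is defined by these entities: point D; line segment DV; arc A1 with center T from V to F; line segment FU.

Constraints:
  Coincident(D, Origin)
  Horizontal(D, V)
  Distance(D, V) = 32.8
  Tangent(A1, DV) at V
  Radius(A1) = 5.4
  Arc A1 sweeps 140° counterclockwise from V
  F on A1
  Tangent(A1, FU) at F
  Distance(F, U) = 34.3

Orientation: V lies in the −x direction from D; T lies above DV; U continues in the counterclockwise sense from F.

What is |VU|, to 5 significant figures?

38.956

D is at the origin; DV is horizontal with |DV| = 32.8 and V on the −x side, so V = (-32.800, 0.0000). Since A1 is tangent to DV there, TV ⟂ DV, so T = V + (0, 5.4) = (-32.800, 5.4000). On A1, V sits at bearing -90° from T; a 140° counterclockwise sweep puts F at bearing 50°, so F = T + 5.4·(cos 50°, sin 50°) = (-29.329, 9.5366). The tangent condition forces TF to be normal to FU, so FU runs along (−sin 50°, cos 50°); with |FU| = 34.3, U = (-55.604, 31.584). Then |VU| = |U − V| = 38.956.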